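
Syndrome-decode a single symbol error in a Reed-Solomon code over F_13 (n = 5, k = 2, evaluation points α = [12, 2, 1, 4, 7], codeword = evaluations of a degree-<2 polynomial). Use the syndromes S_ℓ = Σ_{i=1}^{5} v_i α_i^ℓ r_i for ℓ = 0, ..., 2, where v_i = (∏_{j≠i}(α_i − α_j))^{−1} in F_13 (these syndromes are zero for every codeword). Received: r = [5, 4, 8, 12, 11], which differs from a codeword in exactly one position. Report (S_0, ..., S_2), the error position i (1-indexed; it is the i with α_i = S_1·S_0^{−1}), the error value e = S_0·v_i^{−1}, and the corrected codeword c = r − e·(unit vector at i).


S = (7, 7, 7), error at position 3, error magnitude e = 8, c = [5, 4, 0, 12, 11].

Step 1: column multipliers v_i = (∏_{j≠i}(α_i − α_j))^{−1} mod 13.
  i = 1 (α = 12): (12−2)(12−1)(12−4)(12−7) = 10·11·8·5 = 4400 ≡ 6, so v_1 = 6^{−1} = 11 (mod 13).
  i = 2 (α = 2): (2−12)(2−1)(2−4)(2−7) = (−10)·1·(−2)·(−5) = −100 ≡ 4, so v_2 = 4^{−1} = 10 (mod 13).
  i = 3 (α = 1): (1−12)(1−2)(1−4)(1−7) = (−11)·(−1)·(−3)·(−6) = 198 ≡ 3, so v_3 = 3^{−1} = 9 (mod 13).
  i = 4 (α = 4): (4−12)(4−2)(4−1)(4−7) = (−8)·2·3·(−3) = 144 ≡ 1, so v_4 = 1^{−1} = 1 (mod 13).
  i = 5 (α = 7): (7−12)(7−2)(7−1)(7−4) = (−5)·5·6·3 = −450 ≡ 5, so v_5 = 5^{−1} = 8 (mod 13).
  v = [11, 10, 9, 1, 8].
Step 2: syndromes of r = [5, 4, 8, 12, 11] (all sums mod 13).
  S_0 = Σ v_i r_i = 11·5 + 10·4 + 9·8 + 1·12 + 8·11 = 267 ≡ 7.
  S_1 = Σ v_i α_i r_i = 11·12·5 + 10·2·4 + 9·1·8 + 1·4·12 + 8·7·11 = 1476 ≡ 7.
  α_i^2 mod 13 = [1, 4, 1, 3, 10].
  S_2 = Σ v_i α_i^2 r_i = 11·1·5 + 10·4·4 + 9·1·8 + 1·3·12 + 8·10·11 = 1203 ≡ 7.
  S = (7, 7, 7) ≠ 0, so r is not a codeword (an error is present).
Step 3: locate the error. For a single error e at position i, S_ℓ = v_i·e·α_i^ℓ, so α_err = S_1/S_0.
  S_0^{−1} = 7^{−1} = 2 (mod 13), so α_err = 7·2 = 14 ≡ 1 = α_3. Error position i = 3.
  Consistency check: S_2/S_1 = 7·2 = 14 ≡ 1 = α_err ✓ (single-error assumption holds).
Step 4: error magnitude e = S_0/v_3 = S_0·∏_{j≠3}(α_3 − α_j) = 7·3 = 21 ≡ 8 (mod 13).
Step 5: correct position 3: c_3 = r_3 − e = 8 − 8 ≡ 0 (mod 13). Hence c = [5, 4, 0, 12, 11].
  Check: interpolating c through the α_i gives m(x) = 9 + 4·x (degree < 2) with m(α_i) = c_i for every i, so c is indeed a codeword.


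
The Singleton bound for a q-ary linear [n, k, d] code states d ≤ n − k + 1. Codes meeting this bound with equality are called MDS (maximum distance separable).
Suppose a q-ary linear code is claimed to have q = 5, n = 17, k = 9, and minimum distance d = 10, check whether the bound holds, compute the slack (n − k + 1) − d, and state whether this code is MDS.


Singleton RHS = n − k + 1 = 9, slack = -1, bound violated (no such code; not MDS).

Singleton bound: d ≤ n − k + 1.
Here n = 17, k = 9, so n − k + 1 = 9.
Given d = 10, check d ≤ 9: NO.
Slack = (n − k + 1) − d = -1.
The slack is negative: d = 10 exceeds n − k + 1 = 9 by 1, so the Singleton bound is violated and no linear [17, 9, 10]_5 code can exist. In particular it is not MDS (MDS requires d = n − k + 1 exactly).
Description: the claimed parameters are [17, 9, 10]_5; such a code would be impossible (violates the Singleton bound).


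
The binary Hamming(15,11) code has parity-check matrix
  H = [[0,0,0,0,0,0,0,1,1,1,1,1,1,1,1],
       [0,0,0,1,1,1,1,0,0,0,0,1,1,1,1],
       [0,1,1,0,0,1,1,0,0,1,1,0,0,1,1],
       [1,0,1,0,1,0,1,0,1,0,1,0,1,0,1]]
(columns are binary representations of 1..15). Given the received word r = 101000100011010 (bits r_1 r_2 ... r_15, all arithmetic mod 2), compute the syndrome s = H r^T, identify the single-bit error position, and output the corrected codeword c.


s = (1, 1, 0, 0)^T, error position = 12, corrected codeword c = 101000100010010

Compute s = H r^T mod 2 one row at a time:
  s_1 = 0 + 0 + 0 + 1 + 1 + 0 + 1 + 0 = 3 ≡ 1 (mod 2).
  s_2 = 0 + 0 + 0 + 1 + 1 + 0 + 1 + 0 = 3 ≡ 1 (mod 2).
  s_3 = 0 + 1 + 0 + 1 + 0 + 1 + 1 + 0 = 4 ≡ 0 (mod 2).
  s_4 = 1 + 1 + 0 + 1 + 0 + 1 + 0 + 0 = 4 ≡ 0 (mod 2).
s = (1, 1, 0, 0)^T — this equals column 12 of H (binary 1100), so error is at position 12.
Correct: flip bit 12 of r = 101000100011010 to get c = 101000100010010.


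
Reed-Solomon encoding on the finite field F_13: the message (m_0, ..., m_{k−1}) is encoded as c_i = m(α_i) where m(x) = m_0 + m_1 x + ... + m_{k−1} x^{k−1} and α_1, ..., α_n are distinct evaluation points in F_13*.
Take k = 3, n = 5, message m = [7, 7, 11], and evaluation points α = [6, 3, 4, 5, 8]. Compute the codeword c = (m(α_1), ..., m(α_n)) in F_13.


c = [3, 10, 3, 5, 0]

Message polynomial: m(x) = 7 + 7·x + 11·x^2 (mod 13).
For each evaluation point α_i, compute m(α_i) mod 13:
  α_1 = 6: Horner steps 11 → 8 → 3, so m(6) = 3.
  α_2 = 3: Horner steps 11 → 1 → 10, so m(3) = 10.
  α_3 = 4: Horner steps 11 → 12 → 3, so m(4) = 3.
  α_4 = 5: Horner steps 11 → 10 → 5, so m(5) = 5.
  α_5 = 8: Horner steps 11 → 4 → 0, so m(8) = 0.
Codeword c = [3, 10, 3, 5, 0] ∈ F_13^5.


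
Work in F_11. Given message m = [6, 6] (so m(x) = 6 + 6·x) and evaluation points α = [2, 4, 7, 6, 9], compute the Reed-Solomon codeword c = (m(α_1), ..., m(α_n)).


c = [7, 8, 4, 9, 5]

Message polynomial: m(x) = 6 + 6·x (mod 11).
For each evaluation point α_i, compute m(α_i) mod 11:
  α_1 = 2: Horner steps 6 → 7, so m(2) = 7.
  α_2 = 4: Horner steps 6 → 8, so m(4) = 8.
  α_3 = 7: Horner steps 6 → 4, so m(7) = 4.
  α_4 = 6: Horner steps 6 → 9, so m(6) = 9.
  α_5 = 9: Horner steps 6 → 5, so m(9) = 5.
Codeword c = [7, 8, 4, 9, 5] ∈ F_11^5.


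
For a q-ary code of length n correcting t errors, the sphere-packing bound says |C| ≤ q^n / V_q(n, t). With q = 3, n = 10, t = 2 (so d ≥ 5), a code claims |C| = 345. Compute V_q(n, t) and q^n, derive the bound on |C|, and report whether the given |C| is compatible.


V_q(n, t) = 201, q^n = 59049, Hamming bound = 293, |C| = 345 > bound (violated).

Step 1: Compute V_q(n, t) = Σ_{j=0}^2 C(n, j) (q−1)^j.
  j = 0: C(10,0)·(2)^0 = 1·1 = 1.
  j = 1: C(10,1)·(2)^1 = 10·2 = 20.
  j = 2: C(10,2)·(2)^2 = 45·4 = 180.
  V_q(n, t) = 1 + 20 + 180 = 201.
Step 2: q^n = 3^10 = 59049.
Step 3: Hamming bound ⌊q^n / V_q(n,t)⌋ = ⌊59049/201⌋ = 293.
Step 4: Compare |C| = 345 to 293: violated.
The claimed |C| lies above the Hamming bound, so no 3-ary code of length 10 with d ≥ 5 can have 345 codewords.


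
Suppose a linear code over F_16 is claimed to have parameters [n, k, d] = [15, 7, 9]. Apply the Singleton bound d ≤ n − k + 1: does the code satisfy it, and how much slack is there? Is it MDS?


Singleton RHS = n − k + 1 = 9, slack = 0, bound satisfied, MDS.

Singleton bound: d ≤ n − k + 1.
Here n = 15, k = 7, so n − k + 1 = 9.
Given d = 9, check d ≤ 9: YES.
Slack = (n − k + 1) − d = 0.
The code is MDS (slack = 0).
Description: the claimed parameters are [15, 7, 9]_16; such a code would be MDS (meets Singleton bound).


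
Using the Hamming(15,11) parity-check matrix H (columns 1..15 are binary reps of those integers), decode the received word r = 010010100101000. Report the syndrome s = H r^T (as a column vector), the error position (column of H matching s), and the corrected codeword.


s = (0, 1, 1, 0)^T, error position = 6, corrected codeword c = 010011100101000

Compute s = H r^T mod 2 one row at a time:
  s_1 = 0 + 0 + 1 + 0 + 1 + 0 + 0 + 0 = 2 ≡ 0 (mod 2).
  s_2 = 0 + 1 + 0 + 1 + 1 + 0 + 0 + 0 = 3 ≡ 1 (mod 2).
  s_3 = 1 + 0 + 0 + 1 + 1 + 0 + 0 + 0 = 3 ≡ 1 (mod 2).
  s_4 = 0 + 0 + 1 + 1 + 0 + 0 + 0 + 0 = 2 ≡ 0 (mod 2).
s = (0, 1, 1, 0)^T — this equals column 6 of H (binary 0110), so error is at position 6.
Correct: flip bit 6 of r = 010010100101000 to get c = 010011100101000.


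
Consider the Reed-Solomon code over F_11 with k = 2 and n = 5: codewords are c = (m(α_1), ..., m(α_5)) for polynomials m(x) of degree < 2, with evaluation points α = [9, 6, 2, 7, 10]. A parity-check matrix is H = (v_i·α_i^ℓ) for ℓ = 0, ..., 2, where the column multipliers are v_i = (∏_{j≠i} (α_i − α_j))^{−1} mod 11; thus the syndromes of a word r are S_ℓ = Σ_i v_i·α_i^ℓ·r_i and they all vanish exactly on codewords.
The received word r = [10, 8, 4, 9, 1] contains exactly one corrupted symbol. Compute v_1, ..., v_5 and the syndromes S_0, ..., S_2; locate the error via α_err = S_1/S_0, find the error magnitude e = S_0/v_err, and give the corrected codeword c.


S = (5, 1, 9), error at position 1, error magnitude e = 10, c = [0, 8, 4, 9, 1].

Step 1: column multipliers v_i = (∏_{j≠i}(α_i − α_j))^{−1} mod 11.
  i = 1 (α = 9): (9−6)(9−2)(9−7)(9−10) = 3·7·2·(−1) = −42 ≡ 2, so v_1 = 2^{−1} = 6 (mod 11).
  i = 2 (α = 6): (6−9)(6−2)(6−7)(6−10) = (−3)·4·(−1)·(−4) = −48 ≡ 7, so v_2 = 7^{−1} = 8 (mod 11).
  i = 3 (α = 2): (2−9)(2−6)(2−7)(2−10) = (−7)·(−4)·(−5)·(−8) = 1120 ≡ 9, so v_3 = 9^{−1} = 5 (mod 11).
  i = 4 (α = 7): (7−9)(7−6)(7−2)(7−10) = (−2)·1·5·(−3) = 30 ≡ 8, so v_4 = 8^{−1} = 7 (mod 11).
  i = 5 (α = 10): (10−9)(10−6)(10−2)(10−7) = 1·4·8·3 = 96 ≡ 8, so v_5 = 8^{−1} = 7 (mod 11).
  v = [6, 8, 5, 7, 7].
Step 2: syndromes of r = [10, 8, 4, 9, 1] (all sums mod 11).
  S_0 = Σ v_i r_i = 6·10 + 8·8 + 5·4 + 7·9 + 7·1 = 214 ≡ 5.
  S_1 = Σ v_i α_i r_i = 6·9·10 + 8·6·8 + 5·2·4 + 7·7·9 + 7·10·1 = 1475 ≡ 1.
  α_i^2 mod 11 = [4, 3, 4, 5, 1].
  S_2 = Σ v_i α_i^2 r_i = 6·4·10 + 8·3·8 + 5·4·4 + 7·5·9 + 7·1·1 = 834 ≡ 9.
  S = (5, 1, 9) ≠ 0, so r is not a codeword (an error is present).
Step 3: locate the error. For a single error e at position i, S_ℓ = v_i·e·α_i^ℓ, so α_err = S_1/S_0.
  S_0^{−1} = 5^{−1} = 9 (mod 11), so α_err = 1·9 = 9 ≡ 9 = α_1. Error position i = 1.
  Consistency check: S_2/S_1 = 9·1 = 9 ≡ 9 = α_err ✓ (single-error assumption holds).
Step 4: error magnitude e = S_0/v_1 = S_0·∏_{j≠1}(α_1 − α_j) = 5·2 = 10 ≡ 10 (mod 11).
Step 5: correct position 1: c_1 = r_1 − e = 10 − 10 ≡ 0 (mod 11). Hence c = [0, 8, 4, 9, 1].
  Check: interpolating c through the α_i gives m(x) = 2 + 1·x (degree < 2) with m(α_i) = c_i for every i, so c is indeed a codeword.


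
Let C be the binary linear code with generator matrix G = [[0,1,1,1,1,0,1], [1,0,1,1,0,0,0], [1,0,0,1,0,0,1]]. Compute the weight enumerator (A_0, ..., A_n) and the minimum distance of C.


Weight distribution: A_0 = 1, A_2 = 1, A_3 = 3, A_4 = 2, A_5 = 1. Minimum distance d = 2.

Enumerate all 2^3 = 8 messages m ∈ F_2^3.
For each, compute codeword c = mG in F_2^7, then tally its weight.
  m = 000 → c = 0000000, weight = 0.
  m = 100 → c = 0111101, weight = 5.
  m = 010 → c = 1011000, weight = 3.
  m = 110 → c = 1100101, weight = 4.
  m = 001 → c = 1001001, weight = 3.
  m = 101 → c = 1110100, weight = 4.
  m = 011 → c = 0010001, weight = 2.
  m = 111 → c = 0101100, weight = 3.
Tally weights:
  weight 0: 1 codewords.
  weight 2: 1 codewords.
  weight 3: 3 codewords.
  weight 4: 2 codewords.
  weight 5: 1 codewords.
Minimum distance d = smallest w > 0 with A_w > 0 = 2.
Sanity: Σ A_w = 8 = 2^3 = 8 ✓.


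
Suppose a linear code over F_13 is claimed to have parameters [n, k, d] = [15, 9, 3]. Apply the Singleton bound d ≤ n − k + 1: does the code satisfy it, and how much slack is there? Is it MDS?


Singleton RHS = n − k + 1 = 7, slack = 4, bound satisfied, not MDS.

Singleton bound: d ≤ n − k + 1.
Here n = 15, k = 9, so n − k + 1 = 7.
Given d = 3, check d ≤ 7: YES.
Slack = (n − k + 1) − d = 4.
The code is NOT MDS (slack = 4 > 0).
Description: the claimed parameters are [15, 9, 3]_13; such a code would be non-MDS.


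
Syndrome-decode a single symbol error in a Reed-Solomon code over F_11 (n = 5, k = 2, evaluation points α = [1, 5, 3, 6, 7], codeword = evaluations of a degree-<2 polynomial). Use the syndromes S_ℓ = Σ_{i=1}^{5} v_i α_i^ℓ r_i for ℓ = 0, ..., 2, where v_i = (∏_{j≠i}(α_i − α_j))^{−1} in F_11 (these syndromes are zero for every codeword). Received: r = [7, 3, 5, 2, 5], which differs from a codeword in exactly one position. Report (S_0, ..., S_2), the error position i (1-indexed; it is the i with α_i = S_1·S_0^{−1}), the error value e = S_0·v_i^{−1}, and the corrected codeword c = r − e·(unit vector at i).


S = (1, 7, 5), error at position 5, error magnitude e = 4, c = [7, 3, 5, 2, 1].

Step 1: column multipliers v_i = (∏_{j≠i}(α_i − α_j))^{−1} mod 11.
  i = 1 (α = 1): (1−5)(1−3)(1−6)(1−7) = (−4)·(−2)·(−5)·(−6) = 240 ≡ 9, so v_1 = 9^{−1} = 5 (mod 11).
  i = 2 (α = 5): (5−1)(5−3)(5−6)(5−7) = 4·2·(−1)·(−2) = 16 ≡ 5, so v_2 = 5^{−1} = 9 (mod 11).
  i = 3 (α = 3): (3−1)(3−5)(3−6)(3−7) = 2·(−2)·(−3)·(−4) = −48 ≡ 7, so v_3 = 7^{−1} = 8 (mod 11).
  i = 4 (α = 6): (6−1)(6−5)(6−3)(6−7) = 5·1·3·(−1) = −15 ≡ 7, so v_4 = 7^{−1} = 8 (mod 11).
  i = 5 (α = 7): (7−1)(7−5)(7−3)(7−6) = 6·2·4·1 = 48 ≡ 4, so v_5 = 4^{−1} = 3 (mod 11).
  v = [5, 9, 8, 8, 3].
Step 2: syndromes of r = [7, 3, 5, 2, 5] (all sums mod 11).
  S_0 = Σ v_i r_i = 5·7 + 9·3 + 8·5 + 8·2 + 3·5 = 133 ≡ 1.
  S_1 = Σ v_i α_i r_i = 5·1·7 + 9·5·3 + 8·3·5 + 8·6·2 + 3·7·5 = 491 ≡ 7.
  α_i^2 mod 11 = [1, 3, 9, 3, 5].
  S_2 = Σ v_i α_i^2 r_i = 5·1·7 + 9·3·3 + 8·9·5 + 8·3·2 + 3·5·5 = 599 ≡ 5.
  S = (1, 7, 5) ≠ 0, so r is not a codeword (an error is present).
Step 3: locate the error. For a single error e at position i, S_ℓ = v_i·e·α_i^ℓ, so α_err = S_1/S_0.
  S_0^{−1} = 1^{−1} = 1 (mod 11), so α_err = 7·1 = 7 ≡ 7 = α_5. Error position i = 5.
  Consistency check: S_2/S_1 = 5·8 = 40 ≡ 7 = α_err ✓ (single-error assumption holds).
Step 4: error magnitude e = S_0/v_5 = S_0·∏_{j≠5}(α_5 − α_j) = 1·4 = 4 ≡ 4 (mod 11).
Step 5: correct position 5: c_5 = r_5 − e = 5 − 4 ≡ 1 (mod 11). Hence c = [7, 3, 5, 2, 1].
  Check: interpolating c through the α_i gives m(x) = 8 + 10·x (degree < 2) with m(α_i) = c_i for every i, so c is indeed a codeword.


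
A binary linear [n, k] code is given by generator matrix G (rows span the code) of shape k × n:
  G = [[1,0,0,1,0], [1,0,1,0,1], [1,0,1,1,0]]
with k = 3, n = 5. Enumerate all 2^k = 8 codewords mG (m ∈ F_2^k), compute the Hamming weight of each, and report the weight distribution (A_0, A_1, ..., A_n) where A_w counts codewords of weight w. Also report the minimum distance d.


Weight distribution: A_0 = 1, A_1 = 1, A_2 = 3, A_3 = 3. Minimum distance d = 1.

Enumerate all 2^3 = 8 messages m ∈ F_2^3.
For each, compute codeword c = mG in F_2^5, then tally its weight.
  m = 000 → c = 00000, weight = 0.
  m = 100 → c = 10010, weight = 2.
  m = 010 → c = 10101, weight = 3.
  m = 110 → c = 00111, weight = 3.
  m = 001 → c = 10110, weight = 3.
  m = 101 → c = 00100, weight = 1.
  m = 011 → c = 00011, weight = 2.
  m = 111 → c = 10001, weight = 2.
Tally weights:
  weight 0: 1 codewords.
  weight 1: 1 codewords.
  weight 2: 3 codewords.
  weight 3: 3 codewords.
Minimum distance d = smallest w > 0 with A_w > 0 = 1.
Sanity: Σ A_w = 8 = 2^3 = 8 ✓.


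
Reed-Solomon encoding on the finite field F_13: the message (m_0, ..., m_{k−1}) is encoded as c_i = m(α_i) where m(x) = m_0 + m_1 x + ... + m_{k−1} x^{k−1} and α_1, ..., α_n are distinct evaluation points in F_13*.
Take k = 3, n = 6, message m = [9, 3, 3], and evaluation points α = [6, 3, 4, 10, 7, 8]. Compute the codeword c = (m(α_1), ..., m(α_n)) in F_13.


c = [5, 6, 4, 1, 8, 4]

Message polynomial: m(x) = 9 + 3·x + 3·x^2 (mod 13).
For each evaluation point α_i, compute m(α_i) mod 13:
  α_1 = 6: Horner steps 3 → 8 → 5, so m(6) = 5.
  α_2 = 3: Horner steps 3 → 12 → 6, so m(3) = 6.
  α_3 = 4: Horner steps 3 → 2 → 4, so m(4) = 4.
  α_4 = 10: Horner steps 3 → 7 → 1, so m(10) = 1.
  α_5 = 7: Horner steps 3 → 11 → 8, so m(7) = 8.
  α_6 = 8: Horner steps 3 → 1 → 4, so m(8) = 4.
Codeword c = [5, 6, 4, 1, 8, 4] ∈ F_13^6.


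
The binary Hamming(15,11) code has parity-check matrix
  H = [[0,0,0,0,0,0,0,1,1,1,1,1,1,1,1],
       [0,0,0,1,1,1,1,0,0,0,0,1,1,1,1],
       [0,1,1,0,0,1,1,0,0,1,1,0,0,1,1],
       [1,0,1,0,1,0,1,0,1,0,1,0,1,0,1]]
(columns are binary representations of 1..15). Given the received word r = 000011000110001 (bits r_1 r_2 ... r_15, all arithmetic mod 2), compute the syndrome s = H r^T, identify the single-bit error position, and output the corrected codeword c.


s = (1, 1, 0, 1)^T, error position = 13, corrected codeword c = 000011000110101

Compute s = H r^T mod 2 one row at a time:
  s_1 = 0 + 0 + 1 + 1 + 0 + 0 + 0 + 1 = 3 ≡ 1 (mod 2).
  s_2 = 0 + 1 + 1 + 0 + 0 + 0 + 0 + 1 = 3 ≡ 1 (mod 2).
  s_3 = 0 + 0 + 1 + 0 + 1 + 1 + 0 + 1 = 4 ≡ 0 (mod 2).
  s_4 = 0 + 0 + 1 + 0 + 0 + 1 + 0 + 1 = 3 ≡ 1 (mod 2).
s = (1, 1, 0, 1)^T — this equals column 13 of H (binary 1101), so error is at position 13.
Correct: flip bit 13 of r = 000011000110001 to get c = 000011000110101.


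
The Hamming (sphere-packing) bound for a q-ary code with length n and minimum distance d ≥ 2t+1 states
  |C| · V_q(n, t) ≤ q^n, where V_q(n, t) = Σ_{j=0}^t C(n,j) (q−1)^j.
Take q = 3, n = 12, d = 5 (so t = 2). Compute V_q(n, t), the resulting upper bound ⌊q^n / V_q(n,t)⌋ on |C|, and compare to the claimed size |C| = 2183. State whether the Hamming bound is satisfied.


V_q(n, t) = 289, q^n = 531441, Hamming bound = 1838, |C| = 2183 > bound (violated).

Step 1: Compute V_q(n, t) = Σ_{j=0}^2 C(n, j) (q−1)^j.
  j = 0: C(12,0)·(2)^0 = 1·1 = 1.
  j = 1: C(12,1)·(2)^1 = 12·2 = 24.
  j = 2: C(12,2)·(2)^2 = 66·4 = 264.
  V_q(n, t) = 1 + 24 + 264 = 289.
Step 2: q^n = 3^12 = 531441.
Step 3: Hamming bound ⌊q^n / V_q(n,t)⌋ = ⌊531441/289⌋ = 1838.
Step 4: Compare |C| = 2183 to 1838: violated.
The claimed |C| lies above the Hamming bound, so no 3-ary code of length 12 with d ≥ 5 can have 2183 codewords.


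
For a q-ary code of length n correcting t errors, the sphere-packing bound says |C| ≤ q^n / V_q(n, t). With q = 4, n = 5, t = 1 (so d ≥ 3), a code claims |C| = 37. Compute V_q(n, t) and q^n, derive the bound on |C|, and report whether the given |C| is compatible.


V_q(n, t) = 16, q^n = 1024, Hamming bound = 64, |C| = 37 ≤ bound (satisfied).

Step 1: Compute V_q(n, t) = Σ_{j=0}^1 C(n, j) (q−1)^j.
  j = 0: C(5,0)·(3)^0 = 1·1 = 1.
  j = 1: C(5,1)·(3)^1 = 5·3 = 15.
  V_q(n, t) = 1 + 15 = 16.
Step 2: q^n = 4^5 = 1024.
Step 3: Hamming bound ⌊q^n / V_q(n,t)⌋ = ⌊1024/16⌋ = 64.
Step 4: Compare |C| = 37 to 64: satisfied.
The claimed |C| lies below the Hamming bound.


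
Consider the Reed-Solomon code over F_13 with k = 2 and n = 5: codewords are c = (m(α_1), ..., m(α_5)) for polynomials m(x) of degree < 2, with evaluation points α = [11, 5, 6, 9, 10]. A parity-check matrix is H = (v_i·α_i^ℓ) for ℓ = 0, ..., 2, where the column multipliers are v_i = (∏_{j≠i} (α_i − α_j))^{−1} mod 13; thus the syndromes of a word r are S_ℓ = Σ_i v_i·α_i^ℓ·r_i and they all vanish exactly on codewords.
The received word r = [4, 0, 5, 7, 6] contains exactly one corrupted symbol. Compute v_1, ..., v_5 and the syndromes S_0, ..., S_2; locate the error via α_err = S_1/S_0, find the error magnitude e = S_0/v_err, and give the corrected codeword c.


S = (12, 3, 4), error at position 5, error magnitude e = 7, c = [4, 0, 5, 7, 12].

Step 1: column multipliers v_i = (∏_{j≠i}(α_i − α_j))^{−1} mod 13.
  i = 1 (α = 11): (11−5)(11−6)(11−9)(11−10) = 6·5·2·1 = 60 ≡ 8, so v_1 = 8^{−1} = 5 (mod 13).
  i = 2 (α = 5): (5−11)(5−6)(5−9)(5−10) = (−6)·(−1)·(−4)·(−5) = 120 ≡ 3, so v_2 = 3^{−1} = 9 (mod 13).
  i = 3 (α = 6): (6−11)(6−5)(6−9)(6−10) = (−5)·1·(−3)·(−4) = −60 ≡ 5, so v_3 = 5^{−1} = 8 (mod 13).
  i = 4 (α = 9): (9−11)(9−5)(9−6)(9−10) = (−2)·4·3·(−1) = 24 ≡ 11, so v_4 = 11^{−1} = 6 (mod 13).
  i = 5 (α = 10): (10−11)(10−5)(10−6)(10−9) = (−1)·5·4·1 = −20 ≡ 6, so v_5 = 6^{−1} = 11 (mod 13).
  v = [5, 9, 8, 6, 11].
Step 2: syndromes of r = [4, 0, 5, 7, 6] (all sums mod 13).
  S_0 = Σ v_i r_i = 5·4 + 9·0 + 8·5 + 6·7 + 11·6 = 168 ≡ 12.
  S_1 = Σ v_i α_i r_i = 5·11·4 + 9·5·0 + 8·6·5 + 6·9·7 + 11·10·6 = 1498 ≡ 3.
  α_i^2 mod 13 = [4, 12, 10, 3, 9].
  S_2 = Σ v_i α_i^2 r_i = 5·4·4 + 9·12·0 + 8·10·5 + 6·3·7 + 11·9·6 = 1200 ≡ 4.
  S = (12, 3, 4) ≠ 0, so r is not a codeword (an error is present).
Step 3: locate the error. For a single error e at position i, S_ℓ = v_i·e·α_i^ℓ, so α_err = S_1/S_0.
  S_0^{−1} = 12^{−1} = 12 (mod 13), so α_err = 3·12 = 36 ≡ 10 = α_5. Error position i = 5.
  Consistency check: S_2/S_1 = 4·9 = 36 ≡ 10 = α_err ✓ (single-error assumption holds).
Step 4: error magnitude e = S_0/v_5 = S_0·∏_{j≠5}(α_5 − α_j) = 12·6 = 72 ≡ 7 (mod 13).
Step 5: correct position 5: c_5 = r_5 − e = 6 − 7 ≡ 12 (mod 13). Hence c = [4, 0, 5, 7, 12].
  Check: interpolating c through the α_i gives m(x) = 1 + 5·x (degree < 2) with m(α_i) = c_i for every i, so c is indeed a codeword.


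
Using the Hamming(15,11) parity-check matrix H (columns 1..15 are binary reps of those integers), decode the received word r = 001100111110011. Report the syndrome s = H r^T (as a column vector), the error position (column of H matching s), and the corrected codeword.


s = (0, 0, 0, 1)^T, error position = 1, corrected codeword c = 101100111110011

Compute s = H r^T mod 2 one row at a time:
  s_1 = 1 + 1 + 1 + 1 + 0 + 0 + 1 + 1 = 6 ≡ 0 (mod 2).
  s_2 = 1 + 0 + 0 + 1 + 0 + 0 + 1 + 1 = 4 ≡ 0 (mod 2).
  s_3 = 0 + 1 + 0 + 1 + 1 + 1 + 1 + 1 = 6 ≡ 0 (mod 2).
  s_4 = 0 + 1 + 0 + 1 + 1 + 1 + 0 + 1 = 5 ≡ 1 (mod 2).
s = (0, 0, 0, 1)^T — this equals column 1 of H (binary 0001), so error is at position 1.
Correct: flip bit 1 of r = 001100111110011 to get c = 101100111110011.


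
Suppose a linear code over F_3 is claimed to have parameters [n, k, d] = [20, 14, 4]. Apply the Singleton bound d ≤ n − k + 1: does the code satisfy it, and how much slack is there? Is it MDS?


Singleton RHS = n − k + 1 = 7, slack = 3, bound satisfied, not MDS.

Singleton bound: d ≤ n − k + 1.
Here n = 20, k = 14, so n − k + 1 = 7.
Given d = 4, check d ≤ 7: YES.
Slack = (n − k + 1) − d = 3.
The code is NOT MDS (slack = 3 > 0).
Description: the claimed parameters are [20, 14, 4]_3; such a code would be non-MDS.


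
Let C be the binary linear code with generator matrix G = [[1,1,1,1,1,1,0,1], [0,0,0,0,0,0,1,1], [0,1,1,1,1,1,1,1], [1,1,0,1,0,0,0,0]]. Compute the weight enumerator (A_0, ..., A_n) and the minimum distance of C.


Weight distribution: A_0 = 1, A_2 = 3, A_3 = 3, A_4 = 3, A_5 = 2, A_6 = 1, A_7 = 3. Minimum distance d = 2.

Enumerate all 2^4 = 16 messages m ∈ F_2^4.
For each, compute codeword c = mG in F_2^8, then tally its weight.
  m = 0000 → c = 00000000, weight = 0.
  m = 1000 → c = 11111101, weight = 7.
  m = 0100 → c = 00000011, weight = 2.
  m = 1100 → c = 11111110, weight = 7.
  m = 0010 → c = 01111111, weight = 7.
  m = 1010 → c = 10000010, weight = 2.
  m = 0110 → c = 01111100, weight = 5.
  m = 1110 → c = 10000001, weight = 2.
  m = 0001 → c = 11010000, weight = 3.
  m = 1001 → c = 00101101, weight = 4.
  m = 0101 → c = 11010011, weight = 5.
  m = 1101 → c = 00101110, weight = 4.
  m = 0011 → c = 10101111, weight = 6.
  m = 1011 → c = 01010010, weight = 3.
  m = 0111 → c = 10101100, weight = 4.
  m = 1111 → c = 01010001, weight = 3.
Tally weights:
  weight 0: 1 codewords.
  weight 2: 3 codewords.
  weight 3: 3 codewords.
  weight 4: 3 codewords.
  weight 5: 2 codewords.
  weight 6: 1 codewords.
  weight 7: 3 codewords.
Minimum distance d = smallest w > 0 with A_w > 0 = 2.
Sanity: Σ A_w = 16 = 2^4 = 16 ✓.


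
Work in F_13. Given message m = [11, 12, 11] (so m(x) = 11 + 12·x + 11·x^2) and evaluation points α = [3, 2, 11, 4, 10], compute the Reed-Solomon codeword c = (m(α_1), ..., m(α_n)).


c = [3, 1, 5, 1, 9]

Message polynomial: m(x) = 11 + 12·x + 11·x^2 (mod 13).
For each evaluation point α_i, compute m(α_i) mod 13:
  α_1 = 3: Horner steps 11 → 6 → 3, so m(3) = 3.
  α_2 = 2: Horner steps 11 → 8 → 1, so m(2) = 1.
  α_3 = 11: Horner steps 11 → 3 → 5, so m(11) = 5.
  α_4 = 4: Horner steps 11 → 4 → 1, so m(4) = 1.
  α_5 = 10: Horner steps 11 → 5 → 9, so m(10) = 9.
Codeword c = [3, 1, 5, 1, 9] ∈ F_13^5.


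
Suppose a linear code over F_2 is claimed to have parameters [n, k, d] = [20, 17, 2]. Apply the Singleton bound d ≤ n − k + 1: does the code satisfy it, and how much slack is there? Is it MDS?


Singleton RHS = n − k + 1 = 4, slack = 2, bound satisfied, not MDS.

Singleton bound: d ≤ n − k + 1.
Here n = 20, k = 17, so n − k + 1 = 4.
Given d = 2, check d ≤ 4: YES.
Slack = (n − k + 1) − d = 2.
The code is NOT MDS (slack = 2 > 0).
Description: the claimed parameters are [20, 17, 2]_2; such a code would be non-MDS.


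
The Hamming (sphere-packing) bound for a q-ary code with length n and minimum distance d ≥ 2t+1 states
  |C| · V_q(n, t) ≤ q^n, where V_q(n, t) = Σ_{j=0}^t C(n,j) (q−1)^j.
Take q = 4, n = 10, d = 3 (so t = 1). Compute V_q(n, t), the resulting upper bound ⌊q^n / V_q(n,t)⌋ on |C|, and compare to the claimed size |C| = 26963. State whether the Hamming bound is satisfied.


V_q(n, t) = 31, q^n = 1048576, Hamming bound = 33825, |C| = 26963 ≤ bound (satisfied).

Step 1: Compute V_q(n, t) = Σ_{j=0}^1 C(n, j) (q−1)^j.
  j = 0: C(10,0)·(3)^0 = 1·1 = 1.
  j = 1: C(10,1)·(3)^1 = 10·3 = 30.
  V_q(n, t) = 1 + 30 = 31.
Step 2: q^n = 4^10 = 1048576.
Step 3: Hamming bound ⌊q^n / V_q(n,t)⌋ = ⌊1048576/31⌋ = 33825.
Step 4: Compare |C| = 26963 to 33825: satisfied.
The claimed |C| lies below the Hamming bound.


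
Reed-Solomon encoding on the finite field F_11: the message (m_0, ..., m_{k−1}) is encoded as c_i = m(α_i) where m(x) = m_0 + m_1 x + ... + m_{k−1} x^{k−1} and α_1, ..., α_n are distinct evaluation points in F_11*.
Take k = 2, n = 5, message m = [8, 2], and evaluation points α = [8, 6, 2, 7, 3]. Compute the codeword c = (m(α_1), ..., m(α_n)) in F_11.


c = [2, 9, 1, 0, 3]

Message polynomial: m(x) = 8 + 2·x (mod 11).
For each evaluation point α_i, compute m(α_i) mod 11:
  α_1 = 8: Horner steps 2 → 2, so m(8) = 2.
  α_2 = 6: Horner steps 2 → 9, so m(6) = 9.
  α_3 = 2: Horner steps 2 → 1, so m(2) = 1.
  α_4 = 7: Horner steps 2 → 0, so m(7) = 0.
  α_5 = 3: Horner steps 2 → 3, so m(3) = 3.
Codeword c = [2, 9, 1, 0, 3] ∈ F_11^5.


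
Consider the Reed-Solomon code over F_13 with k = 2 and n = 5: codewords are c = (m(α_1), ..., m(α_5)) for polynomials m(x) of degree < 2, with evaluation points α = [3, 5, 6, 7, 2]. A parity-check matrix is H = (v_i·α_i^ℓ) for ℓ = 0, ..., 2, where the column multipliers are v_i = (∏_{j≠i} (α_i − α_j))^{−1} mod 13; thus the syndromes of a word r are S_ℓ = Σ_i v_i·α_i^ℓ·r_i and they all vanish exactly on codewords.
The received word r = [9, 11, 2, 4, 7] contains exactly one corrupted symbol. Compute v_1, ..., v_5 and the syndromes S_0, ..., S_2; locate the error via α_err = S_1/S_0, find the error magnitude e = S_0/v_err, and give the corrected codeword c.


S = (2, 10, 11), error at position 2, error magnitude e = 11, c = [9, 0, 2, 4, 7].

Step 1: column multipliers v_i = (∏_{j≠i}(α_i − α_j))^{−1} mod 13.
  i = 1 (α = 3): (3−5)(3−6)(3−7)(3−2) = (−2)·(−3)·(−4)·1 = −24 ≡ 2, so v_1 = 2^{−1} = 7 (mod 13).
  i = 2 (α = 5): (5−3)(5−6)(5−7)(5−2) = 2·(−1)·(−2)·3 = 12 ≡ 12, so v_2 = 12^{−1} = 12 (mod 13).
  i = 3 (α = 6): (6−3)(6−5)(6−7)(6−2) = 3·1·(−1)·4 = −12 ≡ 1, so v_3 = 1^{−1} = 1 (mod 13).
  i = 4 (α = 7): (7−3)(7−5)(7−6)(7−2) = 4·2·1·5 = 40 ≡ 1, so v_4 = 1^{−1} = 1 (mod 13).
  i = 5 (α = 2): (2−3)(2−5)(2−6)(2−7) = (−1)·(−3)·(−4)·(−5) = 60 ≡ 8, so v_5 = 8^{−1} = 5 (mod 13).
  v = [7, 12, 1, 1, 5].
Step 2: syndromes of r = [9, 11, 2, 4, 7] (all sums mod 13).
  S_0 = Σ v_i r_i = 7·9 + 12·11 + 1·2 + 1·4 + 5·7 = 236 ≡ 2.
  S_1 = Σ v_i α_i r_i = 7·3·9 + 12·5·11 + 1·6·2 + 1·7·4 + 5·2·7 = 959 ≡ 10.
  α_i^2 mod 13 = [9, 12, 10, 10, 4].
  S_2 = Σ v_i α_i^2 r_i = 7·9·9 + 12·12·11 + 1·10·2 + 1·10·4 + 5·4·7 = 2351 ≡ 11.
  S = (2, 10, 11) ≠ 0, so r is not a codeword (an error is present).
Step 3: locate the error. For a single error e at position i, S_ℓ = v_i·e·α_i^ℓ, so α_err = S_1/S_0.
  S_0^{−1} = 2^{−1} = 7 (mod 13), so α_err = 10·7 = 70 ≡ 5 = α_2. Error position i = 2.
  Consistency check: S_2/S_1 = 11·4 = 44 ≡ 5 = α_err ✓ (single-error assumption holds).
Step 4: error magnitude e = S_0/v_2 = S_0·∏_{j≠2}(α_2 − α_j) = 2·12 = 24 ≡ 11 (mod 13).
Step 5: correct position 2: c_2 = r_2 − e = 11 − 11 ≡ 0 (mod 13). Hence c = [9, 0, 2, 4, 7].
  Check: interpolating c through the α_i gives m(x) = 3 + 2·x (degree < 2) with m(α_i) = c_i for every i, so c is indeed a codeword.


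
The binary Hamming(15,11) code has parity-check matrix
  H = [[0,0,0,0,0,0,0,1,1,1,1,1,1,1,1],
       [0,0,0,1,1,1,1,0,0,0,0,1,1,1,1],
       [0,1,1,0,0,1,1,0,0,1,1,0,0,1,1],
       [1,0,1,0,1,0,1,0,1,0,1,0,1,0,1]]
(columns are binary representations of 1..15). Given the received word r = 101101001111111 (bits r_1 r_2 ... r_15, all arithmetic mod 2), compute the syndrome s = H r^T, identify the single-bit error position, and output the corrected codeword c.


s = (1, 0, 0, 0)^T, error position = 8, corrected codeword c = 101101011111111

Compute s = H r^T mod 2 one row at a time:
  s_1 = 0 + 1 + 1 + 1 + 1 + 1 + 1 + 1 = 7 ≡ 1 (mod 2).
  s_2 = 1 + 0 + 1 + 0 + 1 + 1 + 1 + 1 = 6 ≡ 0 (mod 2).
  s_3 = 0 + 1 + 1 + 0 + 1 + 1 + 1 + 1 = 6 ≡ 0 (mod 2).
  s_4 = 1 + 1 + 0 + 0 + 1 + 1 + 1 + 1 = 6 ≡ 0 (mod 2).
s = (1, 0, 0, 0)^T — this equals column 8 of H (binary 1000), so error is at position 8.
Correct: flip bit 8 of r = 101101001111111 to get c = 101101011111111.


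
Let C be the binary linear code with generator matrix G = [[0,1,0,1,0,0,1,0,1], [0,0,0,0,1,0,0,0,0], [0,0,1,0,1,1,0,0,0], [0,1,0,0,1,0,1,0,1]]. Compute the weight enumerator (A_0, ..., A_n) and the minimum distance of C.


Weight distribution: A_0 = 1, A_1 = 2, A_2 = 2, A_3 = 3, A_4 = 3, A_5 = 2, A_6 = 2, A_7 = 1. Minimum distance d = 1.

Enumerate all 2^4 = 16 messages m ∈ F_2^4.
For each, compute codeword c = mG in F_2^9, then tally its weight.
  m = 0000 → c = 000000000, weight = 0.
  m = 1000 → c = 010100101, weight = 4.
  m = 0100 → c = 000010000, weight = 1.
  m = 1100 → c = 010110101, weight = 5.
  m = 0010 → c = 001011000, weight = 3.
  m = 1010 → c = 011111101, weight = 7.
  m = 0110 → c = 001001000, weight = 2.
  m = 1110 → c = 011101101, weight = 6.
  m = 0001 → c = 010010101, weight = 4.
  m = 1001 → c = 000110000, weight = 2.
  m = 0101 → c = 010000101, weight = 3.
  m = 1101 → c = 000100000, weight = 1.
  m = 0011 → c = 011001101, weight = 5.
  m = 1011 → c = 001101000, weight = 3.
  m = 0111 → c = 011011101, weight = 6.
  m = 1111 → c = 001111000, weight = 4.
Tally weights:
  weight 0: 1 codewords.
  weight 1: 2 codewords.
  weight 2: 2 codewords.
  weight 3: 3 codewords.
  weight 4: 3 codewords.
  weight 5: 2 codewords.
  weight 6: 2 codewords.
  weight 7: 1 codewords.
Minimum distance d = smallest w > 0 with A_w > 0 = 1.
Sanity: Σ A_w = 16 = 2^4 = 16 ✓.


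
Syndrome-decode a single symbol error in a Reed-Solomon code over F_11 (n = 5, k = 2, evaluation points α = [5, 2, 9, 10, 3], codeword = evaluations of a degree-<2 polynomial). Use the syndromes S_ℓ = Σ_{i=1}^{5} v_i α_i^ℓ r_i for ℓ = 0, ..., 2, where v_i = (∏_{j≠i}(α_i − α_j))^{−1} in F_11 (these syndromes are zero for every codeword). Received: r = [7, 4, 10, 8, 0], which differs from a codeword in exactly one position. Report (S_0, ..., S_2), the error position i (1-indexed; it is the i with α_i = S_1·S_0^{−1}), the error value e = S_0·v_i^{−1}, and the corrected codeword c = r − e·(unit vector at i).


S = (8, 5, 10), error at position 2, error magnitude e = 2, c = [7, 2, 10, 8, 0].

Step 1: column multipliers v_i = (∏_{j≠i}(α_i − α_j))^{−1} mod 11.
  i = 1 (α = 5): (5−2)(5−9)(5−10)(5−3) = 3·(−4)·(−5)·2 = 120 ≡ 10, so v_1 = 10^{−1} = 10 (mod 11).
  i = 2 (α = 2): (2−5)(2−9)(2−10)(2−3) = (−3)·(−7)·(−8)·(−1) = 168 ≡ 3, so v_2 = 3^{−1} = 4 (mod 11).
  i = 3 (α = 9): (9−5)(9−2)(9−10)(9−3) = 4·7·(−1)·6 = −168 ≡ 8, so v_3 = 8^{−1} = 7 (mod 11).
  i = 4 (α = 10): (10−5)(10−2)(10−9)(10−3) = 5·8·1·7 = 280 ≡ 5, so v_4 = 5^{−1} = 9 (mod 11).
  i = 5 (α = 3): (3−5)(3−2)(3−9)(3−10) = (−2)·1·(−6)·(−7) = −84 ≡ 4, so v_5 = 4^{−1} = 3 (mod 11).
  v = [10, 4, 7, 9, 3].
Step 2: syndromes of r = [7, 4, 10, 8, 0] (all sums mod 11).
  S_0 = Σ v_i r_i = 10·7 + 4·4 + 7·10 + 9·8 + 3·0 = 228 ≡ 8.
  S_1 = Σ v_i α_i r_i = 10·5·7 + 4·2·4 + 7·9·10 + 9·10·8 + 3·3·0 = 1732 ≡ 5.
  α_i^2 mod 11 = [3, 4, 4, 1, 9].
  S_2 = Σ v_i α_i^2 r_i = 10·3·7 + 4·4·4 + 7·4·10 + 9·1·8 + 3·9·0 = 626 ≡ 10.
  S = (8, 5, 10) ≠ 0, so r is not a codeword (an error is present).
Step 3: locate the error. For a single error e at position i, S_ℓ = v_i·e·α_i^ℓ, so α_err = S_1/S_0.
  S_0^{−1} = 8^{−1} = 7 (mod 11), so α_err = 5·7 = 35 ≡ 2 = α_2. Error position i = 2.
  Consistency check: S_2/S_1 = 10·9 = 90 ≡ 2 = α_err ✓ (single-error assumption holds).
Step 4: error magnitude e = S_0/v_2 = S_0·∏_{j≠2}(α_2 − α_j) = 8·3 = 24 ≡ 2 (mod 11).
Step 5: correct position 2: c_2 = r_2 − e = 4 − 2 ≡ 2 (mod 11). Hence c = [7, 2, 10, 8, 0].
  Check: interpolating c through the α_i gives m(x) = 6 + 9·x (degree < 2) with m(α_i) = c_i for every i, so c is indeed a codeword.


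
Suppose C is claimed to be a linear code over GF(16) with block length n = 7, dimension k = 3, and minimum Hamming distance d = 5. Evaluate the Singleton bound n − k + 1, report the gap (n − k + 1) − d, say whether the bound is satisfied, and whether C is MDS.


Singleton RHS = n − k + 1 = 5, slack = 0, bound satisfied, MDS.

Singleton bound: d ≤ n − k + 1.
Here n = 7, k = 3, so n − k + 1 = 5.
Given d = 5, check d ≤ 5: YES.
Slack = (n − k + 1) − d = 0.
The code is MDS (slack = 0).
Description: the claimed parameters are [7, 3, 5]_16; such a code would be MDS (meets Singleton bound).


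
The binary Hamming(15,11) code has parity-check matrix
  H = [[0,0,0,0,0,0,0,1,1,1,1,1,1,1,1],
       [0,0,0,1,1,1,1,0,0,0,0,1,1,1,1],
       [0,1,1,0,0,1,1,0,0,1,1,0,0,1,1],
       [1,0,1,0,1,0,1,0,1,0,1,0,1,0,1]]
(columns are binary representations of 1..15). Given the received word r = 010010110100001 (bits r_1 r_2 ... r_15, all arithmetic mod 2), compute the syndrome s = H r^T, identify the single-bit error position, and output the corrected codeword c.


s = (1, 1, 0, 1)^T, error position = 13, corrected codeword c = 010010110100101

Compute s = H r^T mod 2 one row at a time:
  s_1 = 1 + 0 + 1 + 0 + 0 + 0 + 0 + 1 = 3 ≡ 1 (mod 2).
  s_2 = 0 + 1 + 0 + 1 + 0 + 0 + 0 + 1 = 3 ≡ 1 (mod 2).
  s_3 = 1 + 0 + 0 + 1 + 1 + 0 + 0 + 1 = 4 ≡ 0 (mod 2).
  s_4 = 0 + 0 + 1 + 1 + 0 + 0 + 0 + 1 = 3 ≡ 1 (mod 2).
s = (1, 1, 0, 1)^T — this equals column 13 of H (binary 1101), so error is at position 13.
Correct: flip bit 13 of r = 010010110100001 to get c = 010010110100101.


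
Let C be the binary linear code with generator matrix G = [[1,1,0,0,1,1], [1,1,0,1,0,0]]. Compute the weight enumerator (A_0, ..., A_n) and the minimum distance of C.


Weight distribution: A_0 = 1, A_3 = 2, A_4 = 1. Minimum distance d = 3.

Enumerate all 2^2 = 4 messages m ∈ F_2^2.
For each, compute codeword c = mG in F_2^6, then tally its weight.
  m = 00 → c = 000000, weight = 0.
  m = 10 → c = 110011, weight = 4.
  m = 01 → c = 110100, weight = 3.
  m = 11 → c = 000111, weight = 3.
Tally weights:
  weight 0: 1 codewords.
  weight 3: 2 codewords.
  weight 4: 1 codewords.
Minimum distance d = smallest w > 0 with A_w > 0 = 3.
Sanity: Σ A_w = 4 = 2^2 = 4 ✓.


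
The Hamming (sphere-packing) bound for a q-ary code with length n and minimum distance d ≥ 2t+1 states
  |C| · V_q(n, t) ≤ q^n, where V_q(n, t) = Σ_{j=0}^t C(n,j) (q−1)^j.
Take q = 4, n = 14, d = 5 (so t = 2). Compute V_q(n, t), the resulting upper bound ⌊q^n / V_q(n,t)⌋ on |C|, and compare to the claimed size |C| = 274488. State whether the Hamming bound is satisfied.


V_q(n, t) = 862, q^n = 268435456, Hamming bound = 311410, |C| = 274488 ≤ bound (satisfied).

Step 1: Compute V_q(n, t) = Σ_{j=0}^2 C(n, j) (q−1)^j.
  j = 0: C(14,0)·(3)^0 = 1·1 = 1.
  j = 1: C(14,1)·(3)^1 = 14·3 = 42.
  j = 2: C(14,2)·(3)^2 = 91·9 = 819.
  V_q(n, t) = 1 + 42 + 819 = 862.
Step 2: q^n = 4^14 = 268435456.
Step 3: Hamming bound ⌊q^n / V_q(n,t)⌋ = ⌊268435456/862⌋ = 311410.
Step 4: Compare |C| = 274488 to 311410: satisfied.
The claimed |C| lies below the Hamming bound.


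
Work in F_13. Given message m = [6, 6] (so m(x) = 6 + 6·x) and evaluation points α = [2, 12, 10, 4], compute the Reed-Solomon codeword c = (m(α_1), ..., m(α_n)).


c = [5, 0, 1, 4]

Message polynomial: m(x) = 6 + 6·x (mod 13).
For each evaluation point α_i, compute m(α_i) mod 13:
  α_1 = 2: Horner steps 6 → 5, so m(2) = 5.
  α_2 = 12: Horner steps 6 → 0, so m(12) = 0.
  α_3 = 10: Horner steps 6 → 1, so m(10) = 1.
  α_4 = 4: Horner steps 6 → 4, so m(4) = 4.
Codeword c = [5, 0, 1, 4] ∈ F_13^4.


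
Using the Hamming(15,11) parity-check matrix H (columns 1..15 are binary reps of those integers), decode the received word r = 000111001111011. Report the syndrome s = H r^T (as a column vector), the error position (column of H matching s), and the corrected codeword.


s = (0, 0, 1, 0)^T, error position = 2, corrected codeword c = 010111001111011

Compute s = H r^T mod 2 one row at a time:
  s_1 = 0 + 1 + 1 + 1 + 1 + 0 + 1 + 1 = 6 ≡ 0 (mod 2).
  s_2 = 1 + 1 + 1 + 0 + 1 + 0 + 1 + 1 = 6 ≡ 0 (mod 2).
  s_3 = 0 + 0 + 1 + 0 + 1 + 1 + 1 + 1 = 5 ≡ 1 (mod 2).
  s_4 = 0 + 0 + 1 + 0 + 1 + 1 + 0 + 1 = 4 ≡ 0 (mod 2).
s = (0, 0, 1, 0)^T — this equals column 2 of H (binary 0010), so error is at position 2.
Correct: flip bit 2 of r = 000111001111011 to get c = 010111001111011.


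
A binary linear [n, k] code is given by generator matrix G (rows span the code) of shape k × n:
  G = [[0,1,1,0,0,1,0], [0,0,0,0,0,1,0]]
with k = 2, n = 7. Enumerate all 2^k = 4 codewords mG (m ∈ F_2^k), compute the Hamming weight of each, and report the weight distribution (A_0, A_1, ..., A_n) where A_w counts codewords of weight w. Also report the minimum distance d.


Weight distribution: A_0 = 1, A_1 = 1, A_2 = 1, A_3 = 1. Minimum distance d = 1.

Enumerate all 2^2 = 4 messages m ∈ F_2^2.
For each, compute codeword c = mG in F_2^7, then tally its weight.
  m = 00 → c = 0000000, weight = 0.
  m = 10 → c = 0110010, weight = 3.
  m = 01 → c = 0000010, weight = 1.
  m = 11 → c = 0110000, weight = 2.
Tally weights:
  weight 0: 1 codewords.
  weight 1: 1 codewords.
  weight 2: 1 codewords.
  weight 3: 1 codewords.
Minimum distance d = smallest w > 0 with A_w > 0 = 1.
Sanity: Σ A_w = 4 = 2^2 = 4 ✓.


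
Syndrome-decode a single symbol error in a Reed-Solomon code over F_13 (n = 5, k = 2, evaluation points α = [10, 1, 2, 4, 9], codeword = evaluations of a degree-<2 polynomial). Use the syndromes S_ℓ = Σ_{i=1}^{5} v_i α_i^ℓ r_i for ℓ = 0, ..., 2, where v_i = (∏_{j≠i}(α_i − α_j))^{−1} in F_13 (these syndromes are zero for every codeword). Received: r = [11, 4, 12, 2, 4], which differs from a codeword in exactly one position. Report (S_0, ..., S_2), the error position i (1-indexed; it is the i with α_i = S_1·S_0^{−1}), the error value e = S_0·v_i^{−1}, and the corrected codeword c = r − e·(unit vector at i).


S = (11, 8, 7), error at position 5, error magnitude e = 1, c = [11, 4, 12, 2, 3].

Step 1: column multipliers v_i = (∏_{j≠i}(α_i − α_j))^{−1} mod 13.
  i = 1 (α = 10): (10−1)(10−2)(10−4)(10−9) = 9·8·6·1 = 432 ≡ 3, so v_1 = 3^{−1} = 9 (mod 13).
  i = 2 (α = 1): (1−10)(1−2)(1−4)(1−9) = (−9)·(−1)·(−3)·(−8) = 216 ≡ 8, so v_2 = 8^{−1} = 5 (mod 13).
  i = 3 (α = 2): (2−10)(2−1)(2−4)(2−9) = (−8)·1·(−2)·(−7) = −112 ≡ 5, so v_3 = 5^{−1} = 8 (mod 13).
  i = 4 (α = 4): (4−10)(4−1)(4−2)(4−9) = (−6)·3·2·(−5) = 180 ≡ 11, so v_4 = 11^{−1} = 6 (mod 13).
  i = 5 (α = 9): (9−10)(9−1)(9−2)(9−4) = (−1)·8·7·5 = −280 ≡ 6, so v_5 = 6^{−1} = 11 (mod 13).
  v = [9, 5, 8, 6, 11].
Step 2: syndromes of r = [11, 4, 12, 2, 4] (all sums mod 13).
  S_0 = Σ v_i r_i = 9·11 + 5·4 + 8·12 + 6·2 + 11·4 = 271 ≡ 11.
  S_1 = Σ v_i α_i r_i = 9·10·11 + 5·1·4 + 8·2·12 + 6·4·2 + 11·9·4 = 1646 ≡ 8.
  α_i^2 mod 13 = [9, 1, 4, 3, 3].
  S_2 = Σ v_i α_i^2 r_i = 9·9·11 + 5·1·4 + 8·4·12 + 6·3·2 + 11·3·4 = 1463 ≡ 7.
  S = (11, 8, 7) ≠ 0, so r is not a codeword (an error is present).
Step 3: locate the error. For a single error e at position i, S_ℓ = v_i·e·α_i^ℓ, so α_err = S_1/S_0.
  S_0^{−1} = 11^{−1} = 6 (mod 13), so α_err = 8·6 = 48 ≡ 9 = α_5. Error position i = 5.
  Consistency check: S_2/S_1 = 7·5 = 35 ≡ 9 = α_err ✓ (single-error assumption holds).
Step 4: error magnitude e = S_0/v_5 = S_0·∏_{j≠5}(α_5 − α_j) = 11·6 = 66 ≡ 1 (mod 13).
Step 5: correct position 5: c_5 = r_5 − e = 4 − 1 ≡ 3 (mod 13). Hence c = [11, 4, 12, 2, 3].
  Check: interpolating c through the α_i gives m(x) = 9 + 8·x (degree < 2) with m(α_i) = c_i for every i, so c is indeed a codeword.
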